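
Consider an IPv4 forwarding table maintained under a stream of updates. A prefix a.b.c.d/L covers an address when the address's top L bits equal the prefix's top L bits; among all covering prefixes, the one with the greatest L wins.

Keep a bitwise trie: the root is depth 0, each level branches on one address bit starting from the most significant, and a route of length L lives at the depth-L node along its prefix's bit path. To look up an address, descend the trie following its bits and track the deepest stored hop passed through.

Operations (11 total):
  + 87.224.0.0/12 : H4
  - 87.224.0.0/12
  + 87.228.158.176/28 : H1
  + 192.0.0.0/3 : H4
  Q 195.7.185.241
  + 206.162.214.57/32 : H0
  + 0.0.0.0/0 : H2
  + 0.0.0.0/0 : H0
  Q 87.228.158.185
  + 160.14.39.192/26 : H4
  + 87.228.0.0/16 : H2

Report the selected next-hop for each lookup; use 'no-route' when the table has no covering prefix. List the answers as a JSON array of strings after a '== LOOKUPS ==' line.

Process each operation:
  + 87.224.0.0/12 (H4) depth=12
  del 87.224.0.0/12 (clear depth 12)
  + 87.228.158.176/28 (H1) depth=28
  + 192.0.0.0/3 (H4) depth=3
  ? 195.7.185.241  path d0:-→d1:-→d2:-→d3:H4  best=H4
  + 206.162.214.57/32 (H0) depth=32
  + 0.0.0.0/0 (H2) depth=0
  + 0.0.0.0/0 (H0) depth=0
  ? 87.228.158.185  path d0:H0→d1:-→d2:-→d3:-→d4:-→d5:-→d6:-→d7:-→d8:-→d9:-→d10:-→d11:-→d12:-→d13:-→d14:-→d15:-→d16:-→d17:-→d18:-→d19:-→d20:-→d21:-→d22:-→d23:-→d24:-→d25:-→d26:-→d27:-→d28:H1  best=H1
  + 160.14.39.192/26 (H4) depth=26
  + 87.228.0.0/16 (H2) depth=16

== LOOKUPS ==
["H4","H1"]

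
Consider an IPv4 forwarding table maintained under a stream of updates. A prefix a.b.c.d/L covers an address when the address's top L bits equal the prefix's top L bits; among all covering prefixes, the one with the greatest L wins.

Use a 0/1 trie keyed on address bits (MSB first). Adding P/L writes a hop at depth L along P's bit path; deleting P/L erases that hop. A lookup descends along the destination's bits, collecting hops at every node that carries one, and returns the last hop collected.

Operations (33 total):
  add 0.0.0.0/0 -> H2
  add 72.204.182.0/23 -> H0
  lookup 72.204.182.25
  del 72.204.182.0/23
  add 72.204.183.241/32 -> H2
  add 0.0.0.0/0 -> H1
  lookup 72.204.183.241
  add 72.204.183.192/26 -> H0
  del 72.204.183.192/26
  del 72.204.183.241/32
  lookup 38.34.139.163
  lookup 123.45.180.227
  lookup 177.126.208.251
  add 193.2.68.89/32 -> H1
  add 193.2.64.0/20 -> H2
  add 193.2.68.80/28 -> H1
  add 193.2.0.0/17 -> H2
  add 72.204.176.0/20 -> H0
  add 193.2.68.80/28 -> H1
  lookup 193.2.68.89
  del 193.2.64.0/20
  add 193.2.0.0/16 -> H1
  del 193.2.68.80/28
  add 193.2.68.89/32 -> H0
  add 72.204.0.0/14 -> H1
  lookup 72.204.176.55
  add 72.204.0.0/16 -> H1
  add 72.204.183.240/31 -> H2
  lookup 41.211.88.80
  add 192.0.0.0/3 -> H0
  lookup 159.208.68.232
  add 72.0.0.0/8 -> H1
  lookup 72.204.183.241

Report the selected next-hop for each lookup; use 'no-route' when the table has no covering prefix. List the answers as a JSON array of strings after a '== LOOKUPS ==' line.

Trace:
  add 0.0.0.0/0 -> H2 at depth 0
  add 72.204.182.0/23 -> H0 at depth 23
  ? 72.204.182.25  path d0:H2→d1:-→d2:-→d3:-→d4:-→d5:-→d6:-→d7:-→d8:-→d9:-→d10:-→d11:-→d12:-→d13:-→d14:-→d15:-→d16:-→d17:-→d18:-→d19:-→d20:-→d21:-→d22:-→d23:H0  best=H0
  - 72.204.182.0/23 clear@23
  add 72.204.183.241/32 -> H2 at depth 32
  add 0.0.0.0/0 -> H1 at depth 0
  ? 72.204.183.241  path d0:H1→d1:-→d2:-→d3:-→d4:-→d5:-→d6:-→d7:-→d8:-→d9:-→d10:-→d11:-→d12:-→d13:-→d14:-→d15:-→d16:-→d17:-→d18:-→d19:-→d20:-→d21:-→d22:-→d23:-→d24:-→d25:-→d26:-→d27:-→d28:-→d29:-→d30:-→d31:-→d32:H2  best=H2
  add 72.204.183.192/26 -> H0 at depth 26
  - 72.204.183.192/26 clear@26
  - 72.204.183.241/32 clear@32
  ? 38.34.139.163  path d0:H1→d1:-  best=H1
  ? 123.45.180.227  path d0:H1→d1:-→d2:-  best=H1
  ? 177.126.208.251  path d0:H1  best=H1
  add 193.2.68.89/32 -> H1 at depth 32
  add 193.2.64.0/20 -> H2 at depth 20
  add 193.2.68.80/28 -> H1 at depth 28
  add 193.2.0.0/17 -> H2 at depth 17
  add 72.204.176.0/20 -> H0 at depth 20
  add 193.2.68.80/28 -> H1 at depth 28
  ? 193.2.68.89  path d0:H1→d1:-→d2:-→d3:-→d4:-→d5:-→d6:-→d7:-→d8:-→d9:-→d10:-→d11:-→d12:-→d13:-→d14:-→d15:-→d16:-→d17:H2→d18:-→d19:-→d20:H2→d21:-→d22:-→d23:-→d24:-→d25:-→d26:-→d27:-→d28:H1→d29:-→d30:-→d31:-→d32:H1  best=H1
  - 193.2.64.0/20 clear@20
  add 193.2.0.0/16 -> H1 at depth 16
  - 193.2.68.80/28 clear@28
  add 193.2.68.89/32 -> H0 at depth 32
  add 72.204.0.0/14 -> H1 at depth 14
  ? 72.204.176.55  path d0:H1→d1:-→d2:-→d3:-→d4:-→d5:-→d6:-→d7:-→d8:-→d9:-→d10:-→d11:-→d12:-→d13:-→d14:H1→d15:-→d16:-→d17:-→d18:-→d19:-→d20:H0→d21:-  best=H0
  add 72.204.0.0/16 -> H1 at depth 16
  add 72.204.183.240/31 -> H2 at depth 31
  ? 41.211.88.80  path d0:H1→d1:-  best=H1
  add 192.0.0.0/3 -> H0 at depth 3
  ? 159.208.68.232  path d0:H1→d1:-  best=H1
  add 72.0.0.0/8 -> H1 at depth 8
  ? 72.204.183.241  path d0:H1→d1:-→d2:-→d3:-→d4:-→d5:-→d6:-→d7:-→d8:H1→d9:-→d10:-→d11:-→d12:-→d13:-→d14:H1→d15:-→d16:H1→d17:-→d18:-→d19:-→d20:H0→d21:-→d22:-→d23:-→d24:-→d25:-→d26:-→d27:-→d28:-→d29:-→d30:-→d31:H2→d32:-  best=H2

== LOOKUPS ==
["H0","H2","H1","H1","H1","H1","H0","H1","H1","H2"]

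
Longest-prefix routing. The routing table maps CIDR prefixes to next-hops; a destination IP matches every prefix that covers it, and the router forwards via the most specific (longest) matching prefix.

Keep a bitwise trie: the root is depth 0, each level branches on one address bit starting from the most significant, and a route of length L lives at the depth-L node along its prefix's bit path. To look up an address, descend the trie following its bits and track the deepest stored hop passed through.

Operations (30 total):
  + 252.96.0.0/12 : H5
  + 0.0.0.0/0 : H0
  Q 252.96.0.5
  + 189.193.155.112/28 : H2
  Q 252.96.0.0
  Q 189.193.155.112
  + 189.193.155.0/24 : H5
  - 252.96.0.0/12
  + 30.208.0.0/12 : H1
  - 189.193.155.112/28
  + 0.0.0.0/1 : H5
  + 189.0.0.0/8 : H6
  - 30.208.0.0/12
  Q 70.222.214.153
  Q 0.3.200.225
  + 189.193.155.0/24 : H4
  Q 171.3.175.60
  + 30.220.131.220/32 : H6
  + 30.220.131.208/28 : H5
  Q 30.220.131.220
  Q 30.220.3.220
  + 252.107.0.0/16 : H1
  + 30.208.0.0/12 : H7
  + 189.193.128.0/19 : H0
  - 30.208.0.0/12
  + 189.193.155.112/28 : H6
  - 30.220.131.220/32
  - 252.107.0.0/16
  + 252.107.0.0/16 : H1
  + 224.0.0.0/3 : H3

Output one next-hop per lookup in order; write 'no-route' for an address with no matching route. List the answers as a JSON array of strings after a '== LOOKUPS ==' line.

Process each operation:
  + 252.96.0.0/12 (H5) depth=12
  + 0.0.0.0/0 (H0) depth=0
  Q 252.96.0.5: descend 111111000110 ; hops seen [H0,H5] ; pick H5
  + 189.193.155.112/28 (H2) depth=28
  Q 252.96.0.0: descend 111111000110 ; hops seen [H0,H5] ; pick H5
  Q 189.193.155.112: descend 1011110111000001100110110111 ; hops seen [H0,H2] ; pick H2
  + 189.193.155.0/24 (H5) depth=24
  - 252.96.0.0/12 clear@12
  + 30.208.0.0/12 (H1) depth=12
  - 189.193.155.112/28 clear@28
  + 0.0.0.0/1 (H5) depth=1
  + 189.0.0.0/8 (H6) depth=8
  - 30.208.0.0/12 clear@12
  Q 70.222.214.153: descend 0 ; hops seen [H0,H5] ; pick H5
  Q 0.3.200.225: descend 000 ; hops seen [H0,H5] ; pick H5
  + 189.193.155.0/24 (H4) depth=24
  Q 171.3.175.60: descend 101 ; hops seen [H0] ; pick H0
  + 30.220.131.220/32 (H6) depth=32
  + 30.220.131.208/28 (H5) depth=28
  Q 30.220.131.220: descend 00011110110111001000001111011100 ; hops seen [H0,H5,H5,H6] ; pick H6
  Q 30.220.3.220: descend 0001111011011100 ; hops seen [H0,H5] ; pick H5
  + 252.107.0.0/16 (H1) depth=16
  + 30.208.0.0/12 (H7) depth=12
  + 189.193.128.0/19 (H0) depth=19
  - 30.208.0.0/12 clear@12
  + 189.193.155.112/28 (H6) depth=28
  - 30.220.131.220/32 clear@32
  - 252.107.0.0/16 clear@16
  + 252.107.0.0/16 (H1) depth=16
  + 224.0.0.0/3 (H3) depth=3

== LOOKUPS ==
["H5","H5","H2","H5","H5","H0","H6","H5"]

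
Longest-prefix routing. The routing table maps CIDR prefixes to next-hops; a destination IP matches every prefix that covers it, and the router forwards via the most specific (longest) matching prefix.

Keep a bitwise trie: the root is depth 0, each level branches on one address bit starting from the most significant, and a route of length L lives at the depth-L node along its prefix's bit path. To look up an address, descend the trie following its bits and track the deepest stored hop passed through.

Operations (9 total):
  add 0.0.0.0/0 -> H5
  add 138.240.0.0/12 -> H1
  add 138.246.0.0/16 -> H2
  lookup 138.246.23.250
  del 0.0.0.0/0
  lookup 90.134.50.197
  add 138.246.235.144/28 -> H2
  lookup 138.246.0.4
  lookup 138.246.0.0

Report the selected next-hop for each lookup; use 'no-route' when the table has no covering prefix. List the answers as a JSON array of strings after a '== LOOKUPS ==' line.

Process each operation:
  add 0.0.0.0/0 -> H5 at depth 0
  add 138.240.0.0/12 -> H1 at depth 12
  add 138.246.0.0/16 -> H2 at depth 16
  lookup 138.246.23.250: bits 1000101011110110 walk d0:H5→d1:-→d2:-→d3:-→d4:-→d5:-→d6:-→d7:-→d8:-→d9:-→d10:-→d11:-→d12:H1→d13:-→d14:-→d15:-→d16:H2 -> H2
  del 0.0.0.0/0 (clear depth 0)
  lookup 90.134.50.197: bits ε walk d0:- -> no-route
  add 138.246.235.144/28 -> H2 at depth 28
  lookup 138.246.0.4: bits 1000101011110110 walk d0:-→d1:-→d2:-→d3:-→d4:-→d5:-→d6:-→d7:-→d8:-→d9:-→d10:-→d11:-→d12:H1→d13:-→d14:-→d15:-→d16:H2 -> H2
  lookup 138.246.0.0: bits 1000101011110110 walk d0:-→d1:-→d2:-→d3:-→d4:-→d5:-→d6:-→d7:-→d8:-→d9:-→d10:-→d11:-→d12:H1→d13:-→d14:-→d15:-→d16:H2 -> H2

== LOOKUPS ==
["H2","no-route","H2","H2"]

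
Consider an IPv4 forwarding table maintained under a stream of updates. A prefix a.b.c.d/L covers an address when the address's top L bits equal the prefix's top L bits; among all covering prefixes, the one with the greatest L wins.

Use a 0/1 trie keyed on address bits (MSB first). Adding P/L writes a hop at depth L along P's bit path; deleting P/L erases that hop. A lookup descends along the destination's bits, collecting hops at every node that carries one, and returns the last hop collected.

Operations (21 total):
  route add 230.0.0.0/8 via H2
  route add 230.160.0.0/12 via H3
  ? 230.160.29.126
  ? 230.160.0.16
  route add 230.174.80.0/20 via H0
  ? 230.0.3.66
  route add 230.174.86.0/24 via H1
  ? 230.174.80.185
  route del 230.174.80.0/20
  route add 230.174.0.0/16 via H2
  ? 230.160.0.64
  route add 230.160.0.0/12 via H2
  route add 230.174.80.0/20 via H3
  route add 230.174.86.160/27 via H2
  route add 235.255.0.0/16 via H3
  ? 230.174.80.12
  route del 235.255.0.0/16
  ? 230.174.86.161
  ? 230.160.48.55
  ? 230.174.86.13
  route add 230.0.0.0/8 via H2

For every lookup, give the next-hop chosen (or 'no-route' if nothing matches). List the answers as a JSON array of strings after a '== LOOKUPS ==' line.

Apply in order:
  + 230.0.0.0/8 (H2) depth=8
  + 230.160.0.0/12 (H3) depth=12
  Q 230.160.29.126: descend 111001101010 ; hops seen [H2,H3] ; pick H3
  Q 230.160.0.16: descend 111001101010 ; hops seen [H2,H3] ; pick H3
  + 230.174.80.0/20 (H0) depth=20
  Q 230.0.3.66: descend 11100110 ; hops seen [H2] ; pick H2
  + 230.174.86.0/24 (H1) depth=24
  Q 230.174.80.185: descend 111001101010111001010 ; hops seen [H2,H3,H0] ; pick H0
  - 230.174.80.0/20 clear@20
  + 230.174.0.0/16 (H2) depth=16
  Q 230.160.0.64: descend 111001101010 ; hops seen [H2,H3] ; pick H3
  + 230.160.0.0/12 (H2) depth=12
  + 230.174.80.0/20 (H3) depth=20
  + 230.174.86.160/27 (H2) depth=27
  + 235.255.0.0/16 (H3) depth=16
  Q 230.174.80.12: descend 111001101010111001010 ; hops seen [H2,H2,H2,H3] ; pick H3
  - 235.255.0.0/16 clear@16
  Q 230.174.86.161: descend 111001101010111001010110101 ; hops seen [H2,H2,H2,H3,H1,H2] ; pick H2
  Q 230.160.48.55: descend 111001101010 ; hops seen [H2,H2] ; pick H2
  Q 230.174.86.13: descend 111001101010111001010110 ; hops seen [H2,H2,H2,H3,H1] ; pick H1
  + 230.0.0.0/8 (H2) depth=8

== LOOKUPS ==
["H3","H3","H2","H0","H3","H3","H2","H2","H1"]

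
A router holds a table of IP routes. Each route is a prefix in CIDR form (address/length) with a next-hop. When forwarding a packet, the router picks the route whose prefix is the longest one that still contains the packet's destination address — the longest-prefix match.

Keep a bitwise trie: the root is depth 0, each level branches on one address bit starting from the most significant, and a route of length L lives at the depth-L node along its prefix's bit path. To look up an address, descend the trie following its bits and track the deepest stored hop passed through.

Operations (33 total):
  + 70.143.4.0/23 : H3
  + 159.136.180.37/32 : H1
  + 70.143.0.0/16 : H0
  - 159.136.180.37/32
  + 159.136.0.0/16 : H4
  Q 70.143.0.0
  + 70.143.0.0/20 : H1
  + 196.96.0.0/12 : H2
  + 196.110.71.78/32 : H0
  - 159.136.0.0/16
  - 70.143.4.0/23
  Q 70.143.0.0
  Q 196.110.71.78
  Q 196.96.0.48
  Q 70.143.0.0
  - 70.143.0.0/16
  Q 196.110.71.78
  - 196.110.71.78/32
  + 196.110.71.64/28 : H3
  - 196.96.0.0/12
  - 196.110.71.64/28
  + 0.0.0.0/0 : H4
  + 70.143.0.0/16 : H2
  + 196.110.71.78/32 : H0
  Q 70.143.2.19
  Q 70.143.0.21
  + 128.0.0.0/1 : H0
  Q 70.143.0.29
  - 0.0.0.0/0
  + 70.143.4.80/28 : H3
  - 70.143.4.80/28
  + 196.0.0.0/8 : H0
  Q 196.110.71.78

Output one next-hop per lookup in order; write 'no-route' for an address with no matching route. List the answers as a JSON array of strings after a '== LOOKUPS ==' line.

Trace:
  add 70.143.4.0/23 -> H3 at depth 23
  add 159.136.180.37/32 -> H1 at depth 32
  add 70.143.0.0/16 -> H0 at depth 16
  del 159.136.180.37/32 (clear depth 32)
  add 159.136.0.0/16 -> H4 at depth 16
  Q 70.143.0.0: descend 010001101000111100000 ; hops seen [H0] ; pick H0
  add 70.143.0.0/20 -> H1 at depth 20
  add 196.96.0.0/12 -> H2 at depth 12
  add 196.110.71.78/32 -> H0 at depth 32
  del 159.136.0.0/16 (clear depth 16)
  del 70.143.4.0/23 (clear depth 23)
  Q 70.143.0.0: descend 010001101000111100000 ; hops seen [H0,H1] ; pick H1
  Q 196.110.71.78: descend 11000100011011100100011101001110 ; hops seen [H2,H0] ; pick H0
  Q 196.96.0.48: descend 110001000110 ; hops seen [H2] ; pick H2
  Q 70.143.0.0: descend 010001101000111100000 ; hops seen [H0,H1] ; pick H1
  del 70.143.0.0/16 (clear depth 16)
  Q 196.110.71.78: descend 11000100011011100100011101001110 ; hops seen [H2,H0] ; pick H0
  del 196.110.71.78/32 (clear depth 32)
  add 196.110.71.64/28 -> H3 at depth 28
  del 196.96.0.0/12 (clear depth 12)
  del 196.110.71.64/28 (clear depth 28)
  add 0.0.0.0/0 -> H4 at depth 0
  add 70.143.0.0/16 -> H2 at depth 16
  add 196.110.71.78/32 -> H0 at depth 32
  Q 70.143.2.19: descend 010001101000111100000 ; hops seen [H4,H2,H1] ; pick H1
  Q 70.143.0.21: descend 010001101000111100000 ; hops seen [H4,H2,H1] ; pick H1
  add 128.0.0.0/1 -> H0 at depth 1
  Q 70.143.0.29: descend 010001101000111100000 ; hops seen [H4,H2,H1] ; pick H1
  del 0.0.0.0/0 (clear depth 0)
  add 70.143.4.80/28 -> H3 at depth 28
  del 70.143.4.80/28 (clear depth 28)
  add 196.0.0.0/8 -> H0 at depth 8
  Q 196.110.71.78: descend 11000100011011100100011101001110 ; hops seen [H0,H0,H0] ; pick H0

== LOOKUPS ==
["H0","H1","H0","H2","H1","H0","H1","H1","H1","H0"]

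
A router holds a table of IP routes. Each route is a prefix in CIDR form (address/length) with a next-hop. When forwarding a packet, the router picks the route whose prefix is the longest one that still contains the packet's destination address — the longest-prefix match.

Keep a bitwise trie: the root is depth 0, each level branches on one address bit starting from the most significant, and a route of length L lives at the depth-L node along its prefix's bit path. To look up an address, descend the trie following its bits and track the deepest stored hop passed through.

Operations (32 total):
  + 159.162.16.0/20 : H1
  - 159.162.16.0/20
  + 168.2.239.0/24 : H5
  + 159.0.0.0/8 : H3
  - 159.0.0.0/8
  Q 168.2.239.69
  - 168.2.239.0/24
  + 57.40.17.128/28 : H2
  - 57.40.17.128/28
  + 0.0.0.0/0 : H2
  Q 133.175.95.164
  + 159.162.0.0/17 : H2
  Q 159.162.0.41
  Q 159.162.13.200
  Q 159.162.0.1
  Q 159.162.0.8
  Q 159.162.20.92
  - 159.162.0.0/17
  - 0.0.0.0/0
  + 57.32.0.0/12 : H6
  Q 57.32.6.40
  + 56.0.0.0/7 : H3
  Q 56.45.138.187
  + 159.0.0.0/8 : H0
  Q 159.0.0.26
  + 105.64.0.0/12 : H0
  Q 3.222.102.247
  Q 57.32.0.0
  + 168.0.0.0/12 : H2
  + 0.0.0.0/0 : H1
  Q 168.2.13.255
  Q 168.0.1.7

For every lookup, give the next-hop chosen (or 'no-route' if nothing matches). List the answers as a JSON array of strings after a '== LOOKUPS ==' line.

Process each operation:
  add 159.162.16.0/20 -> H1 at depth 20
  - 159.162.16.0/20 clear@20
  add 168.2.239.0/24 -> H5 at depth 24
  add 159.0.0.0/8 -> H3 at depth 8
  - 159.0.0.0/8 clear@8
  lookup 168.2.239.69: bits 101010000000001011101111 walk d0:-→d1:-→d2:-→d3:-→d4:-→d5:-→d6:-→d7:-→d8:-→d9:-→d10:-→d11:-→d12:-→d13:-→d14:-→d15:-→d16:-→d17:-→d18:-→d19:-→d20:-→d21:-→d22:-→d23:-→d24:H5 -> H5
  - 168.2.239.0/24 clear@24
  add 57.40.17.128/28 -> H2 at depth 28
  - 57.40.17.128/28 clear@28
  add 0.0.0.0/0 -> H2 at depth 0
  lookup 133.175.95.164: bits 100 walk d0:H2→d1:-→d2:-→d3:- -> H2
  add 159.162.0.0/17 -> H2 at depth 17
  lookup 159.162.0.41: bits 1001111110100010000 walk d0:H2→d1:-→d2:-→d3:-→d4:-→d5:-→d6:-→d7:-→d8:-→d9:-→d10:-→d11:-→d12:-→d13:-→d14:-→d15:-→d16:-→d17:H2→d18:-→d19:- -> H2
  lookup 159.162.13.200: bits 1001111110100010000 walk d0:H2→d1:-→d2:-→d3:-→d4:-→d5:-→d6:-→d7:-→d8:-→d9:-→d10:-→d11:-→d12:-→d13:-→d14:-→d15:-→d16:-→d17:H2→d18:-→d19:- -> H2
  lookup 159.162.0.1: bits 1001111110100010000 walk d0:H2→d1:-→d2:-→d3:-→d4:-→d5:-→d6:-→d7:-→d8:-→d9:-→d10:-→d11:-→d12:-→d13:-→d14:-→d15:-→d16:-→d17:H2→d18:-→d19:- -> H2
  lookup 159.162.0.8: bits 1001111110100010000 walk d0:H2→d1:-→d2:-→d3:-→d4:-→d5:-→d6:-→d7:-→d8:-→d9:-→d10:-→d11:-→d12:-→d13:-→d14:-→d15:-→d16:-→d17:H2→d18:-→d19:- -> H2
  lookup 159.162.20.92: bits 10011111101000100001 walk d0:H2→d1:-→d2:-→d3:-→d4:-→d5:-→d6:-→d7:-→d8:-→d9:-→d10:-→d11:-→d12:-→d13:-→d14:-→d15:-→d16:-→d17:H2→d18:-→d19:-→d20:- -> H2
  - 159.162.0.0/17 clear@17
  - 0.0.0.0/0 clear@0
  add 57.32.0.0/12 -> H6 at depth 12
  lookup 57.32.6.40: bits 001110010010 walk d0:-→d1:-→d2:-→d3:-→d4:-→d5:-→d6:-→d7:-→d8:-→d9:-→d10:-→d11:-→d12:H6 -> H6
  add 56.0.0.0/7 -> H3 at depth 7
  lookup 56.45.138.187: bits 0011100 walk d0:-→d1:-→d2:-→d3:-→d4:-→d5:-→d6:-→d7:H3 -> H3
  add 159.0.0.0/8 -> H0 at depth 8
  lookup 159.0.0.26: bits 10011111 walk d0:-→d1:-→d2:-→d3:-→d4:-→d5:-→d6:-→d7:-→d8:H0 -> H0
  add 105.64.0.0/12 -> H0 at depth 12
  lookup 3.222.102.247: bits 00 walk d0:-→d1:-→d2:- -> no-route
  lookup 57.32.0.0: bits 001110010010 walk d0:-→d1:-→d2:-→d3:-→d4:-→d5:-→d6:-→d7:H3→d8:-→d9:-→d10:-→d11:-→d12:H6 -> H6
  add 168.0.0.0/12 -> H2 at depth 12
  add 0.0.0.0/0 -> H1 at depth 0
  lookup 168.2.13.255: bits 1010100000000010 walk d0:H1→d1:-→d2:-→d3:-→d4:-→d5:-→d6:-→d7:-→d8:-→d9:-→d10:-→d11:-→d12:H2→d13:-→d14:-→d15:-→d16:- -> H2
  lookup 168.0.1.7: bits 10101000000000 walk d0:H1→d1:-→d2:-→d3:-→d4:-→d5:-→d6:-→d7:-→d8:-→d9:-→d10:-→d11:-→d12:H2→d13:-→d14:- -> H2

== LOOKUPS ==
["H5","H2","H2","H2","H2","H2","H2","H6","H3","H0","no-route","H6","H2","H2"]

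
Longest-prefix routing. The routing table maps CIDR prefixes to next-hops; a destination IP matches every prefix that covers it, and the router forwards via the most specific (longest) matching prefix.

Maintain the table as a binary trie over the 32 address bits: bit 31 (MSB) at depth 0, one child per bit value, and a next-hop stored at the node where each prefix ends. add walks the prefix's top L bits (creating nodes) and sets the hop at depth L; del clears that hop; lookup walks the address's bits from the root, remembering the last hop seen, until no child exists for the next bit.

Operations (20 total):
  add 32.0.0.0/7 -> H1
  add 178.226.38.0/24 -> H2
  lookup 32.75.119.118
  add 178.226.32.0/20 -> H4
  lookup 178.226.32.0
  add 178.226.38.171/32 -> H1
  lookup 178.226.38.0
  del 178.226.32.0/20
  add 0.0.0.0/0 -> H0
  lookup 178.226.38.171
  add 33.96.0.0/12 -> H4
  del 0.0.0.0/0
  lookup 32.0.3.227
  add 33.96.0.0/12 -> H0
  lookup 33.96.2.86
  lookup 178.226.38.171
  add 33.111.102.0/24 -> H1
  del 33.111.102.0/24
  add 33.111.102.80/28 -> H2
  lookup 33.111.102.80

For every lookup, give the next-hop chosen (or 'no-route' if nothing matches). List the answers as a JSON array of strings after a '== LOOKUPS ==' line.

Trace:
  + 32.0.0.0/7 (H1) depth=7
  + 178.226.38.0/24 (H2) depth=24
  lookup 32.75.119.118: bits 0010000 walk d0:-→d1:-→d2:-→d3:-→d4:-→d5:-→d6:-→d7:H1 -> H1
  + 178.226.32.0/20 (H4) depth=20
  lookup 178.226.32.0: bits 101100101110001000100 walk d0:-→d1:-→d2:-→d3:-→d4:-→d5:-→d6:-→d7:-→d8:-→d9:-→d10:-→d11:-→d12:-→d13:-→d14:-→d15:-→d16:-→d17:-→d18:-→d19:-→d20:H4→d21:- -> H4
  + 178.226.38.171/32 (H1) depth=32
  lookup 178.226.38.0: bits 101100101110001000100110 walk d0:-→d1:-→d2:-→d3:-→d4:-→d5:-→d6:-→d7:-→d8:-→d9:-→d10:-→d11:-→d12:-→d13:-→d14:-→d15:-→d16:-→d17:-→d18:-→d19:-→d20:H4→d21:-→d22:-→d23:-→d24:H2 -> H2
  - 178.226.32.0/20 clear@20
  + 0.0.0.0/0 (H0) depth=0
  lookup 178.226.38.171: bits 10110010111000100010011010101011 walk d0:H0→d1:-→d2:-→d3:-→d4:-→d5:-→d6:-→d7:-→d8:-→d9:-→d10:-→d11:-→d12:-→d13:-→d14:-→d15:-→d16:-→d17:-→d18:-→d19:-→d20:-→d21:-→d22:-→d23:-→d24:H2→d25:-→d26:-→d27:-→d28:-→d29:-→d30:-→d31:-→d32:H1 -> H1
  + 33.96.0.0/12 (H4) depth=12
  - 0.0.0.0/0 clear@0
  lookup 32.0.3.227: bits 0010000 walk d0:-→d1:-→d2:-→d3:-→d4:-→d5:-→d6:-→d7:H1 -> H1
  + 33.96.0.0/12 (H0) depth=12
  lookup 33.96.2.86: bits 001000010110 walk d0:-→d1:-→d2:-→d3:-→d4:-→d5:-→d6:-→d7:H1→d8:-→d9:-→d10:-→d11:-→d12:H0 -> H0
  lookup 178.226.38.171: bits 10110010111000100010011010101011 walk d0:-→d1:-→d2:-→d3:-→d4:-→d5:-→d6:-→d7:-→d8:-→d9:-→d10:-→d11:-→d12:-→d13:-→d14:-→d15:-→d16:-→d17:-→d18:-→d19:-→d20:-→d21:-→d22:-→d23:-→d24:H2→d25:-→d26:-→d27:-→d28:-→d29:-→d30:-→d31:-→d32:H1 -> H1
  + 33.111.102.0/24 (H1) depth=24
  - 33.111.102.0/24 clear@24
  + 33.111.102.80/28 (H2) depth=28
  lookup 33.111.102.80: bits 0010000101101111011001100101 walk d0:-→d1:-→d2:-→d3:-→d4:-→d5:-→d6:-→d7:H1→d8:-→d9:-→d10:-→d11:-→d12:H0→d13:-→d14:-→d15:-→d16:-→d17:-→d18:-→d19:-→d20:-→d21:-→d22:-→d23:-→d24:-→d25:-→d26:-→d27:-→d28:H2 -> H2

== LOOKUPS ==
["H1","H4","H2","H1","H1","H0","H1","H2"]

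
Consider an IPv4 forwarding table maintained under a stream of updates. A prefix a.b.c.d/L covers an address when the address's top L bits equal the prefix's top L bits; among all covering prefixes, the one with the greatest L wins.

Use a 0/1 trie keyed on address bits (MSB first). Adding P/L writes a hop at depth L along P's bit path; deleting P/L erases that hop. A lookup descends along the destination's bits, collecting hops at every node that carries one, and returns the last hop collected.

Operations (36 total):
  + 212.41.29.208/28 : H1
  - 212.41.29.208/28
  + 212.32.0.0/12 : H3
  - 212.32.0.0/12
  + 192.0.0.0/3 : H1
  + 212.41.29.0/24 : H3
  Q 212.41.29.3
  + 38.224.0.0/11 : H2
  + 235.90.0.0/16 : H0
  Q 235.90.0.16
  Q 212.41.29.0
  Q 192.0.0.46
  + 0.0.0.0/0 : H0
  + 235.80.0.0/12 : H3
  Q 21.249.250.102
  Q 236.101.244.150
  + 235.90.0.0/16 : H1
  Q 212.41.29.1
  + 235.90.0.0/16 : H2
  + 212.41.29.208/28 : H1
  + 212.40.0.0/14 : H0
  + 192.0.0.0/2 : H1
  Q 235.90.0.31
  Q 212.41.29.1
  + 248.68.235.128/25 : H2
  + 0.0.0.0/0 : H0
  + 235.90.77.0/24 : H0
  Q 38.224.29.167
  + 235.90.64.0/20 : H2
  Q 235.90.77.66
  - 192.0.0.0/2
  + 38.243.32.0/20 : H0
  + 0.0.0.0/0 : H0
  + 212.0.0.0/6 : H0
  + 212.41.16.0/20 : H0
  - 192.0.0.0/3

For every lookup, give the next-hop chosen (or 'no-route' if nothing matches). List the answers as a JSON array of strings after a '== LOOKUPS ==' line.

Trace:
  + 212.41.29.208/28 (H1) depth=28
  del 212.41.29.208/28 (clear depth 28)
  + 212.32.0.0/12 (H3) depth=12
  del 212.32.0.0/12 (clear depth 12)
  + 192.0.0.0/3 (H1) depth=3
  + 212.41.29.0/24 (H3) depth=24
  lookup 212.41.29.3: bits 110101000010100100011101 walk d0:-→d1:-→d2:-→d3:H1→d4:-→d5:-→d6:-→d7:-→d8:-→d9:-→d10:-→d11:-→d12:-→d13:-→d14:-→d15:-→d16:-→d17:-→d18:-→d19:-→d20:-→d21:-→d22:-→d23:-→d24:H3 -> H3
  + 38.224.0.0/11 (H2) depth=11
  + 235.90.0.0/16 (H0) depth=16
  lookup 235.90.0.16: bits 1110101101011010 walk d0:-→d1:-→d2:-→d3:-→d4:-→d5:-→d6:-→d7:-→d8:-→d9:-→d10:-→d11:-→d12:-→d13:-→d14:-→d15:-→d16:H0 -> H0
  lookup 212.41.29.0: bits 110101000010100100011101 walk d0:-→d1:-→d2:-→d3:H1→d4:-→d5:-→d6:-→d7:-→d8:-→d9:-→d10:-→d11:-→d12:-→d13:-→d14:-→d15:-→d16:-→d17:-→d18:-→d19:-→d20:-→d21:-→d22:-→d23:-→d24:H3 -> H3
  lookup 192.0.0.46: bits 110 walk d0:-→d1:-→d2:-→d3:H1 -> H1
  + 0.0.0.0/0 (H0) depth=0
  + 235.80.0.0/12 (H3) depth=12
  lookup 21.249.250.102: bits 00 walk d0:H0→d1:-→d2:- -> H0
  lookup 236.101.244.150: bits 11101 walk d0:H0→d1:-→d2:-→d3:-→d4:-→d5:- -> H0
  + 235.90.0.0/16 (H1) depth=16
  lookup 212.41.29.1: bits 110101000010100100011101 walk d0:H0→d1:-→d2:-→d3:H1→d4:-→d5:-→d6:-→d7:-→d8:-→d9:-→d10:-→d11:-→d12:-→d13:-→d14:-→d15:-→d16:-→d17:-→d18:-→d19:-→d20:-→d21:-→d22:-→d23:-→d24:H3 -> H3
  + 235.90.0.0/16 (H2) depth=16
  + 212.41.29.208/28 (H1) depth=28
  + 212.40.0.0/14 (H0) depth=14
  + 192.0.0.0/2 (H1) depth=2
  lookup 235.90.0.31: bits 1110101101011010 walk d0:H0→d1:-→d2:H1→d3:-→d4:-→d5:-→d6:-→d7:-→d8:-→d9:-→d10:-→d11:-→d12:H3→d13:-→d14:-→d15:-→d16:H2 -> H2
  lookup 212.41.29.1: bits 110101000010100100011101 walk d0:H0→d1:-→d2:H1→d3:H1→d4:-→d5:-→d6:-→d7:-→d8:-→d9:-→d10:-→d11:-→d12:-→d13:-→d14:H0→d15:-→d16:-→d17:-→d18:-→d19:-→d20:-→d21:-→d22:-→d23:-→d24:H3 -> H3
  + 248.68.235.128/25 (H2) depth=25
  + 0.0.0.0/0 (H0) depth=0
  + 235.90.77.0/24 (H0) depth=24
  lookup 38.224.29.167: bits 00100110111 walk d0:H0→d1:-→d2:-→d3:-→d4:-→d5:-→d6:-→d7:-→d8:-→d9:-→d10:-→d11:H2 -> H2
  + 235.90.64.0/20 (H2) depth=20
  lookup 235.90.77.66: bits 111010110101101001001101 walk d0:H0→d1:-→d2:H1→d3:-→d4:-→d5:-→d6:-→d7:-→d8:-→d9:-→d10:-→d11:-→d12:H3→d13:-→d14:-→d15:-→d16:H2→d17:-→d18:-→d19:-→d20:H2→d21:-→d22:-→d23:-→d24:H0 -> H0
  del 192.0.0.0/2 (clear depth 2)
  + 38.243.32.0/20 (H0) depth=20
  + 0.0.0.0/0 (H0) depth=0
  + 212.0.0.0/6 (H0) depth=6
  + 212.41.16.0/20 (H0) depth=20
  del 192.0.0.0/3 (clear depth 3)

== LOOKUPS ==
["H3","H0","H3","H1","H0","H0","H3","H2","H3","H2","H0"]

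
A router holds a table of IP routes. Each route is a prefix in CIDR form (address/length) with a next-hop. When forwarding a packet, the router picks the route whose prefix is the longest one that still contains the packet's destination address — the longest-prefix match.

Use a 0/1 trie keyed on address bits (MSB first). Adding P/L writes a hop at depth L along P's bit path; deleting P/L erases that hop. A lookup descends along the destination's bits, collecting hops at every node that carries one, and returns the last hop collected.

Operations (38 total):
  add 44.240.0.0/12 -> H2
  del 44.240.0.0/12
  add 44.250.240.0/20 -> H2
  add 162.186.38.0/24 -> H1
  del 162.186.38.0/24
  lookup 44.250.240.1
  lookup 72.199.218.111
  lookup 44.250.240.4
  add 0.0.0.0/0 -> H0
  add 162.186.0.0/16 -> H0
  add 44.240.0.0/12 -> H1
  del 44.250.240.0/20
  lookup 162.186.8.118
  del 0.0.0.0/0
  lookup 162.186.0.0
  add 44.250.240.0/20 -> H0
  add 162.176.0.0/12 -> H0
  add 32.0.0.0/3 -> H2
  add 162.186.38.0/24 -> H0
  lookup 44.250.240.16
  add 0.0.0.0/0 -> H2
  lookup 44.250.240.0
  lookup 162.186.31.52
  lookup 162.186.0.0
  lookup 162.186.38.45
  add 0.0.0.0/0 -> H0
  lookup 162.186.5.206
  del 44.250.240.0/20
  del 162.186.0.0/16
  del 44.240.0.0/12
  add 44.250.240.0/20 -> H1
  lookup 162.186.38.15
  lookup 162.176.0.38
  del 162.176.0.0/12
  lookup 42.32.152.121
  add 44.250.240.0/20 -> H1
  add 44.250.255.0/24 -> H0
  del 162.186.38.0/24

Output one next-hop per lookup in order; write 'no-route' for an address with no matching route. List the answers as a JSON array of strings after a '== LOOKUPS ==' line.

Apply in order:
  add 44.240.0.0/12 -> H2 at depth 12
  del 44.240.0.0/12 (clear depth 12)
  add 44.250.240.0/20 -> H2 at depth 20
  add 162.186.38.0/24 -> H1 at depth 24
  del 162.186.38.0/24 (clear depth 24)
  ? 44.250.240.1  path d0:-→d1:-→d2:-→d3:-→d4:-→d5:-→d6:-→d7:-→d8:-→d9:-→d10:-→d11:-→d12:-→d13:-→d14:-→d15:-→d16:-→d17:-→d18:-→d19:-→d20:H2  best=H2
  ? 72.199.218.111  path d0:-→d1:-  best=no-route
  ? 44.250.240.4  path d0:-→d1:-→d2:-→d3:-→d4:-→d5:-→d6:-→d7:-→d8:-→d9:-→d10:-→d11:-→d12:-→d13:-→d14:-→d15:-→d16:-→d17:-→d18:-→d19:-→d20:H2  best=H2
  add 0.0.0.0/0 -> H0 at depth 0
  add 162.186.0.0/16 -> H0 at depth 16
  add 44.240.0.0/12 -> H1 at depth 12
  del 44.250.240.0/20 (clear depth 20)
  ? 162.186.8.118  path d0:H0→d1:-→d2:-→d3:-→d4:-→d5:-→d6:-→d7:-→d8:-→d9:-→d10:-→d11:-→d12:-→d13:-→d14:-→d15:-→d16:H0→d17:-→d18:-  best=H0
  del 0.0.0.0/0 (clear depth 0)
  ? 162.186.0.0  path d0:-→d1:-→d2:-→d3:-→d4:-→d5:-→d6:-→d7:-→d8:-→d9:-→d10:-→d11:-→d12:-→d13:-→d14:-→d15:-→d16:H0→d17:-→d18:-  best=H0
  add 44.250.240.0/20 -> H0 at depth 20
  add 162.176.0.0/12 -> H0 at depth 12
  add 32.0.0.0/3 -> H2 at depth 3
  add 162.186.38.0/24 -> H0 at depth 24
  ? 44.250.240.16  path d0:-→d1:-→d2:-→d3:H2→d4:-→d5:-→d6:-→d7:-→d8:-→d9:-→d10:-→d11:-→d12:H1→d13:-→d14:-→d15:-→d16:-→d17:-→d18:-→d19:-→d20:H0  best=H0
  add 0.0.0.0/0 -> H2 at depth 0
  ? 44.250.240.0  path d0:H2→d1:-→d2:-→d3:H2→d4:-→d5:-→d6:-→d7:-→d8:-→d9:-→d10:-→d11:-→d12:H1→d13:-→d14:-→d15:-→d16:-→d17:-→d18:-→d19:-→d20:H0  best=H0
  ? 162.186.31.52  path d0:H2→d1:-→d2:-→d3:-→d4:-→d5:-→d6:-→d7:-→d8:-→d9:-→d10:-→d11:-→d12:H0→d13:-→d14:-→d15:-→d16:H0→d17:-→d18:-  best=H0
  ? 162.186.0.0  path d0:H2→d1:-→d2:-→d3:-→d4:-→d5:-→d6:-→d7:-→d8:-→d9:-→d10:-→d11:-→d12:H0→d13:-→d14:-→d15:-→d16:H0→d17:-→d18:-  best=H0
  ? 162.186.38.45  path d0:H2→d1:-→d2:-→d3:-→d4:-→d5:-→d6:-→d7:-→d8:-→d9:-→d10:-→d11:-→d12:H0→d13:-→d14:-→d15:-→d16:H0→d17:-→d18:-→d19:-→d20:-→d21:-→d22:-→d23:-→d24:H0  best=H0
  add 0.0.0.0/0 -> H0 at depth 0
  ? 162.186.5.206  path d0:H0→d1:-→d2:-→d3:-→d4:-→d5:-→d6:-→d7:-→d8:-→d9:-→d10:-→d11:-→d12:H0→d13:-→d14:-→d15:-→d16:H0→d17:-→d18:-  best=H0
  del 44.250.240.0/20 (clear depth 20)
  del 162.186.0.0/16 (clear depth 16)
  del 44.240.0.0/12 (clear depth 12)
  add 44.250.240.0/20 -> H1 at depth 20
  ? 162.186.38.15  path d0:H0→d1:-→d2:-→d3:-→d4:-→d5:-→d6:-→d7:-→d8:-→d9:-→d10:-→d11:-→d12:H0→d13:-→d14:-→d15:-→d16:-→d17:-→d18:-→d19:-→d20:-→d21:-→d22:-→d23:-→d24:H0  best=H0
  ? 162.176.0.38  path d0:H0→d1:-→d2:-→d3:-→d4:-→d5:-→d6:-→d7:-→d8:-→d9:-→d10:-→d11:-→d12:H0  best=H0
  del 162.176.0.0/12 (clear depth 12)
  ? 42.32.152.121  path d0:H0→d1:-→d2:-→d3:H2→d4:-→d5:-  best=H2
  add 44.250.240.0/20 -> H1 at depth 20
  add 44.250.255.0/24 -> H0 at depth 24
  del 162.186.38.0/24 (clear depth 24)

== LOOKUPS ==
["H2","no-route","H2","H0","H0","H0","H0","H0","H0","H0","H0","H0","H0","H2"]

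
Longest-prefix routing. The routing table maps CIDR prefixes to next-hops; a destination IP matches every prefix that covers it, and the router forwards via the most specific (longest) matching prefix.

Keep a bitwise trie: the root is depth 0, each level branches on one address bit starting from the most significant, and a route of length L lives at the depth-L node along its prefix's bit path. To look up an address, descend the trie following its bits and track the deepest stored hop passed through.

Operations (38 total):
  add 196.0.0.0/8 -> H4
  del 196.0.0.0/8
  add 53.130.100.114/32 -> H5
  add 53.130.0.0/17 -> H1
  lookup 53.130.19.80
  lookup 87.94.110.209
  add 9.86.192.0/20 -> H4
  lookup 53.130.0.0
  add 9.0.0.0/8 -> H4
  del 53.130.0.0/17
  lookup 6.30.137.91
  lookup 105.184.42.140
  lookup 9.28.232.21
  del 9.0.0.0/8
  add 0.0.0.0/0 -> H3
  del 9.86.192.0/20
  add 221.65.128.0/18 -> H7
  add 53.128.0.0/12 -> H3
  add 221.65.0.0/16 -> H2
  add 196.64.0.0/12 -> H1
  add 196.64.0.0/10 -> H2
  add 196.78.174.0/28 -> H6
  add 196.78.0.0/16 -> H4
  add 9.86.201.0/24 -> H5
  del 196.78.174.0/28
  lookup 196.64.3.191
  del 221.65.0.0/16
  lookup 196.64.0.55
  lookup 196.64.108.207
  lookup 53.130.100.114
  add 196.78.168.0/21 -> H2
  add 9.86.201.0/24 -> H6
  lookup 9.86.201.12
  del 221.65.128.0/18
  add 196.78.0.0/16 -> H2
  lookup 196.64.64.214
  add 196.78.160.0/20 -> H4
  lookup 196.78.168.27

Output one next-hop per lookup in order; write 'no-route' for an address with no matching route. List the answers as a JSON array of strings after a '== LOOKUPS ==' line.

Process each operation:
  add 196.0.0.0/8 -> H4 at depth 8
  del 196.0.0.0/8 (clear depth 8)
  add 53.130.100.114/32 -> H5 at depth 32
  add 53.130.0.0/17 -> H1 at depth 17
  lookup 53.130.19.80: bits 00110101100000100 walk d0:-→d1:-→d2:-→d3:-→d4:-→d5:-→d6:-→d7:-→d8:-→d9:-→d10:-→d11:-→d12:-→d13:-→d14:-→d15:-→d16:-→d17:H1 -> H1
  lookup 87.94.110.209: bits 0 walk d0:-→d1:- -> no-route
  add 9.86.192.0/20 -> H4 at depth 20
  lookup 53.130.0.0: bits 00110101100000100 walk d0:-→d1:-→d2:-→d3:-→d4:-→d5:-→d6:-→d7:-→d8:-→d9:-→d10:-→d11:-→d12:-→d13:-→d14:-→d15:-→d16:-→d17:H1 -> H1
  add 9.0.0.0/8 -> H4 at depth 8
  del 53.130.0.0/17 (clear depth 17)
  lookup 6.30.137.91: bits 0000 walk d0:-→d1:-→d2:-→d3:-→d4:- -> no-route
  lookup 105.184.42.140: bits 0 walk d0:-→d1:- -> no-route
  lookup 9.28.232.21: bits 000010010 walk d0:-→d1:-→d2:-→d3:-→d4:-→d5:-→d6:-→d7:-→d8:H4→d9:- -> H4
  del 9.0.0.0/8 (clear depth 8)
  add 0.0.0.0/0 -> H3 at depth 0
  del 9.86.192.0/20 (clear depth 20)
  add 221.65.128.0/18 -> H7 at depth 18
  add 53.128.0.0/12 -> H3 at depth 12
  add 221.65.0.0/16 -> H2 at depth 16
  add 196.64.0.0/12 -> H1 at depth 12
  add 196.64.0.0/10 -> H2 at depth 10
  add 196.78.174.0/28 -> H6 at depth 28
  add 196.78.0.0/16 -> H4 at depth 16
  add 9.86.201.0/24 -> H5 at depth 24
  del 196.78.174.0/28 (clear depth 28)
  lookup 196.64.3.191: bits 110001000100 walk d0:H3→d1:-→d2:-→d3:-→d4:-→d5:-→d6:-→d7:-→d8:-→d9:-→d10:H2→d11:-→d12:H1 -> H1
  del 221.65.0.0/16 (clear depth 16)
  lookup 196.64.0.55: bits 110001000100 walk d0:H3→d1:-→d2:-→d3:-→d4:-→d5:-→d6:-→d7:-→d8:-→d9:-→d10:H2→d11:-→d12:H1 -> H1
  lookup 196.64.108.207: bits 110001000100 walk d0:H3→d1:-→d2:-→d3:-→d4:-→d5:-→d6:-→d7:-→d8:-→d9:-→d10:H2→d11:-→d12:H1 -> H1
  lookup 53.130.100.114: bits 00110101100000100110010001110010 walk d0:H3→d1:-→d2:-→d3:-→d4:-→d5:-→d6:-→d7:-→d8:-→d9:-→d10:-→d11:-→d12:H3→d13:-→d14:-→d15:-→d16:-→d17:-→d18:-→d19:-→d20:-→d21:-→d22:-→d23:-→d24:-→d25:-→d26:-→d27:-→d28:-→d29:-→d30:-→d31:-→d32:H5 -> H5
  add 196.78.168.0/21 -> H2 at depth 21
  add 9.86.201.0/24 -> H6 at depth 24
  lookup 9.86.201.12: bits 000010010101011011001001 walk d0:H3→d1:-→d2:-→d3:-→d4:-→d5:-→d6:-→d7:-→d8:-→d9:-→d10:-→d11:-→d12:-→d13:-→d14:-→d15:-→d16:-→d17:-→d18:-→d19:-→d20:-→d21:-→d22:-→d23:-→d24:H6 -> H6
  del 221.65.128.0/18 (clear depth 18)
  add 196.78.0.0/16 -> H2 at depth 16
  lookup 196.64.64.214: bits 110001000100 walk d0:H3→d1:-→d2:-→d3:-→d4:-→d5:-→d6:-→d7:-→d8:-→d9:-→d10:H2→d11:-→d12:H1 -> H1
  add 196.78.160.0/20 -> H4 at depth 20
  lookup 196.78.168.27: bits 110001000100111010101 walk d0:H3→d1:-→d2:-→d3:-→d4:-→d5:-→d6:-→d7:-→d8:-→d9:-→d10:H2→d11:-→d12:H1→d13:-→d14:-→d15:-→d16:H2→d17:-→d18:-→d19:-→d20:H4→d21:H2 -> H2

== LOOKUPS ==
["H1","no-route","H1","no-route","no-route","H4","H1","H1","H1","H5","H6","H1","H2"]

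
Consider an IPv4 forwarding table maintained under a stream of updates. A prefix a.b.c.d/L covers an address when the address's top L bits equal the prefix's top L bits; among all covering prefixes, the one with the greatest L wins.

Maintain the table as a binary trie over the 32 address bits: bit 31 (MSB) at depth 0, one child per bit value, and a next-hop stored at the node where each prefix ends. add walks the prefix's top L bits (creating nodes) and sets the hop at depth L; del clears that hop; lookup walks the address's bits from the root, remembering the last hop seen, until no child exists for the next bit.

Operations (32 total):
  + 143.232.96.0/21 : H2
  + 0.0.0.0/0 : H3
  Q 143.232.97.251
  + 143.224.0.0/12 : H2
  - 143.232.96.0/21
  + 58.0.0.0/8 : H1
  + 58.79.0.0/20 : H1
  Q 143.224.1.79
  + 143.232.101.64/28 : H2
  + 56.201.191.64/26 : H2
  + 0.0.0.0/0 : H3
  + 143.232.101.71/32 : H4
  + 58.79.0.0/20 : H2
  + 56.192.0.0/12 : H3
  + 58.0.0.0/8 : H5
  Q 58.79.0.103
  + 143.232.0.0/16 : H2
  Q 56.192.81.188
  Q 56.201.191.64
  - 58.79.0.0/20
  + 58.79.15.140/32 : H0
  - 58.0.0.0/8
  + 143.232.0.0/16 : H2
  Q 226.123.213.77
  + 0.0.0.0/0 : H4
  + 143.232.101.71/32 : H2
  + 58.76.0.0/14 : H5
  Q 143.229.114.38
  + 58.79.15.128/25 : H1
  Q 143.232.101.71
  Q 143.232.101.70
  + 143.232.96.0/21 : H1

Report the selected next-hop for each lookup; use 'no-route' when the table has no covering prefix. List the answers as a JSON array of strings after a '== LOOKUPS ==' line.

Apply in order:
  add 143.232.96.0/21 -> H2 at depth 21
  add 0.0.0.0/0 -> H3 at depth 0
  lookup 143.232.97.251: bits 100011111110100001100 walk d0:H3→d1:-→d2:-→d3:-→d4:-→d5:-→d6:-→d7:-→d8:-→d9:-→d10:-→d11:-→d12:-→d13:-→d14:-→d15:-→d16:-→d17:-→d18:-→d19:-→d20:-→d21:H2 -> H2
  add 143.224.0.0/12 -> H2 at depth 12
  - 143.232.96.0/21 clear@21
  add 58.0.0.0/8 -> H1 at depth 8
  add 58.79.0.0/20 -> H1 at depth 20
  lookup 143.224.1.79: bits 100011111110 walk d0:H3→d1:-→d2:-→d3:-→d4:-→d5:-→d6:-→d7:-→d8:-→d9:-→d10:-→d11:-→d12:H2 -> H2
  add 143.232.101.64/28 -> H2 at depth 28
  add 56.201.191.64/26 -> H2 at depth 26
  add 0.0.0.0/0 -> H3 at depth 0
  add 143.232.101.71/32 -> H4 at depth 32
  add 58.79.0.0/20 -> H2 at depth 20
  add 56.192.0.0/12 -> H3 at depth 12
  add 58.0.0.0/8 -> H5 at depth 8
  lookup 58.79.0.103: bits 00111010010011110000 walk d0:H3→d1:-→d2:-→d3:-→d4:-→d5:-→d6:-→d7:-→d8:H5→d9:-→d10:-→d11:-→d12:-→d13:-→d14:-→d15:-→d16:-→d17:-→d18:-→d19:-→d20:H2 -> H2
  add 143.232.0.0/16 -> H2 at depth 16
  lookup 56.192.81.188: bits 001110001100 walk d0:H3→d1:-→d2:-→d3:-→d4:-→d5:-→d6:-→d7:-→d8:-→d9:-→d10:-→d11:-→d12:H3 -> H3
  lookup 56.201.191.64: bits 00111000110010011011111101 walk d0:H3→d1:-→d2:-→d3:-→d4:-→d5:-→d6:-→d7:-→d8:-→d9:-→d10:-→d11:-→d12:H3→d13:-→d14:-→d15:-→d16:-→d17:-→d18:-→d19:-→d20:-→d21:-→d22:-→d23:-→d24:-→d25:-→d26:H2 -> H2
  - 58.79.0.0/20 clear@20
  add 58.79.15.140/32 -> H0 at depth 32
  - 58.0.0.0/8 clear@8
  add 143.232.0.0/16 -> H2 at depth 16
  lookup 226.123.213.77: bits 1 walk d0:H3→d1:- -> H3
  add 0.0.0.0/0 -> H4 at depth 0
  add 143.232.101.71/32 -> H2 at depth 32
  add 58.76.0.0/14 -> H5 at depth 14
  lookup 143.229.114.38: bits 100011111110 walk d0:H4→d1:-→d2:-→d3:-→d4:-→d5:-→d6:-→d7:-→d8:-→d9:-→d10:-→d11:-→d12:H2 -> H2
  add 58.79.15.128/25 -> H1 at depth 25
  lookup 143.232.101.71: bits 10001111111010000110010101000111 walk d0:H4→d1:-→d2:-→d3:-→d4:-→d5:-→d6:-→d7:-→d8:-→d9:-→d10:-→d11:-→d12:H2→d13:-→d14:-→d15:-→d16:H2→d17:-→d18:-→d19:-→d20:-→d21:-→d22:-→d23:-→d24:-→d25:-→d26:-→d27:-→d28:H2→d29:-→d30:-→d31:-→d32:H2 -> H2
  lookup 143.232.101.70: bits 1000111111101000011001010100011 walk d0:H4→d1:-→d2:-→d3:-→d4:-→d5:-→d6:-→d7:-→d8:-→d9:-→d10:-→d11:-→d12:H2→d13:-→d14:-→d15:-→d16:H2→d17:-→d18:-→d19:-→d20:-→d21:-→d22:-→d23:-→d24:-→d25:-→d26:-→d27:-→d28:H2→d29:-→d30:-→d31:- -> H2
  add 143.232.96.0/21 -> H1 at depth 21

== LOOKUPS ==
["H2","H2","H2","H3","H2","H3","H2","H2","H2"]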